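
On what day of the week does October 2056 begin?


Target: October 1, 2056
Anchor: Jan 1, 2056. With p = 2056 - 1 = 2055: (p + p//4 - p//100 + p//400) mod 7 = (2055 + 513 - 20 + 5) mod 7 = 2553 mod 7 = 5 -> Saturday (Mon=0 ... Sun=6)
Days before October (Jan-Sep): 274 days
Weekday index = (5 + 274) mod 7 = 6

Sunday


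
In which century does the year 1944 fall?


Century = (year - 1) // 100 + 1
= (1944 - 1) // 100 + 1
= 1943 // 100 + 1
= 19 + 1

20th century


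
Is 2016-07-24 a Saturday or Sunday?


Anchor: Jan 1, 2016. With p = 2016 - 1 = 2015: (p + p//4 - p//100 + p//400) mod 7 = (2015 + 503 - 20 + 5) mod 7 = 2503 mod 7 = 4 -> Friday (Mon=0 ... Sun=6)
Day of year: 206; offset = 205
Weekday index = (4 + 205) mod 7 = 6 -> Sunday
Weekend days: Saturday, Sunday

Yes


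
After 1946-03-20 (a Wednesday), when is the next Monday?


Current: Wednesday
Target: Monday
Days ahead: 5

Next Monday: 1946-03-25


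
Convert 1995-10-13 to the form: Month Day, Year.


ISO 1995-10-13 parses as year=1995, month=10, day=13
Month 10 -> October

October 13, 1995


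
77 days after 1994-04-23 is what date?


Start: 1994-04-23, add 77 days
April 1994 has 30 days: 30 - 23 = 7 days to April 30 -> 70 left
May 1994 has 31 days -> 39 left
June 1994 has 30 days -> 9 left
July 1994: 9 <= 31 -> lands on July 9

Result: 1994-07-09


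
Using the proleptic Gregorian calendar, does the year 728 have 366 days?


Gregorian leap year rule: divisible by 4, but not by 100, unless also by 400.
728 is divisible by 4 but not 100 -> leap year

Yes


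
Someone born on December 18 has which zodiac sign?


Date: December 18
Conventional tropical zodiac dates: Sagittarius from November 22 onward; Capricorn starts December 22
December 18 falls within the Sagittarius range

Sagittarius


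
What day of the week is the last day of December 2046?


December 2046 has 31 days
Anchor: Jan 1, 2046. With p = 2046 - 1 = 2045: (p + p//4 - p//100 + p//400) mod 7 = (2045 + 511 - 20 + 5) mod 7 = 2541 mod 7 = 0 -> Monday (Mon=0 ... Sun=6)
Days before December (Jan-Nov): 334; December 1 index = (0 + 334) mod 7 = 5 -> Saturday
Last day offset: 31 - 1 = 30 days
Weekday index = (5 + 30) mod 7 = 0

Monday, December 31


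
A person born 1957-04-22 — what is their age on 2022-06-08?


Birth: 1957-04-22
Reference: 2022-06-08
Year difference: 2022 - 1957 = 65

65 years old


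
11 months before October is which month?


October is month 10
10 - 11 = -1; wrap: -1 + 12 = 11

November


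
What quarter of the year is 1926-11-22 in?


Month: November (month 11)
Q1: Jan-Mar, Q2: Apr-Jun, Q3: Jul-Sep, Q4: Oct-Dec

Q4


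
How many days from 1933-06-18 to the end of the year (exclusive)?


Day of year: 169 of 365
Remaining = 365 - 169

196 days


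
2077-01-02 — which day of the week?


Date: January 2, 2077
Anchor: Jan 1, 2077. With p = 2077 - 1 = 2076: (p + p//4 - p//100 + p//400) mod 7 = (2076 + 519 - 20 + 5) mod 7 = 2580 mod 7 = 4 -> Friday (Mon=0 ... Sun=6)
Days into year = 2 - 1 = 1
Weekday index = (4 + 1) mod 7 = 5

Day of the week: Saturday


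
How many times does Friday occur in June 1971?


June 1971 has 30 days
Anchor: Jan 1, 1971. With p = 1971 - 1 = 1970: (p + p//4 - p//100 + p//400) mod 7 = (1970 + 492 - 19 + 4) mod 7 = 2447 mod 7 = 4 -> Friday (Mon=0 ... Sun=6)
Days before June (Jan-May): 151; June 1 index = (4 + 151) mod 7 = 1 -> Tuesday
First Friday is June 4
Fridays: 4, 11, 18, 25

4 Fridays


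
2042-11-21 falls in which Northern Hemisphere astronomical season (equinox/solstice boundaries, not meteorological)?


Date: November 21
Astronomical Autumn (approx.; exact equinox/solstice day varies by year): September 22 to December 20
November 21 falls within the Autumn window

Autumn


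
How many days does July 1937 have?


July 1937

31 days


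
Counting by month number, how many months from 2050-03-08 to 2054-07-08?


From March 2050 to July 2054
4 years * 12 = 48 months, plus 4 months = 52

52 months


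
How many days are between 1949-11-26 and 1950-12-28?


From 1949-11-26 to 1950-12-28
1949-11-26: days before November = 31 + 28 + 31 + 30 + 31 + 30 + 31 + 31 + 30 + 31 = 304 (1949 is not a leap year); day of year = 304 + 26 = 330
1950-12-28: days before December = 31 + 28 + 31 + 30 + 31 + 30 + 31 + 31 + 30 + 31 + 30 = 334 (1950 is not a leap year); day of year = 334 + 28 = 362
Rest of 1949: 365 - 330 = 35
Total = 35 + 362 = 397

397 days


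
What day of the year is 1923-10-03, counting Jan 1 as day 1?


Date: October 3, 1923
Days in months 1 through 9: 273
Plus 3 days in October

Day of year: 276


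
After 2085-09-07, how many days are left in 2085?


Day of year: 250 of 365
Remaining = 365 - 250

115 days


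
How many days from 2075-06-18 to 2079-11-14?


From 2075-06-18 to 2079-11-14
2075-06-18: days before June = 31 + 28 + 31 + 30 + 31 = 151 (2075 is not a leap year); day of year = 151 + 18 = 169
2079-11-14: days before November = 31 + 28 + 31 + 30 + 31 + 30 + 31 + 31 + 30 + 31 = 304 (2079 is not a leap year); day of year = 304 + 14 = 318
Rest of 2075: 365 - 169 = 196
Full years 2076 (366), 2077 (365), 2078 (365): 1096
Total = 196 + 1096 + 318 = 1610

1610 days


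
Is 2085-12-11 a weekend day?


Anchor: Jan 1, 2085. With p = 2085 - 1 = 2084: (p + p//4 - p//100 + p//400) mod 7 = (2084 + 521 - 20 + 5) mod 7 = 2590 mod 7 = 0 -> Monday (Mon=0 ... Sun=6)
Day of year: 345; offset = 344
Weekday index = (0 + 344) mod 7 = 1 -> Tuesday
Weekend days: Saturday, Sunday

No


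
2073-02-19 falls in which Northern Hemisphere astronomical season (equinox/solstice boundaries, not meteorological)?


Date: February 19
Astronomical Winter (approx.; exact equinox/solstice day varies by year): December 21 to March 19
February 19 falls within the Winter window

Winter


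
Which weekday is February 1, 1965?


Target: February 1, 1965
Anchor: Jan 1, 1965. With p = 1965 - 1 = 1964: (p + p//4 - p//100 + p//400) mod 7 = (1964 + 491 - 19 + 4) mod 7 = 2440 mod 7 = 4 -> Friday (Mon=0 ... Sun=6)
Days before February (Jan): 31 days
Weekday index = (4 + 31) mod 7 = 0

Monday


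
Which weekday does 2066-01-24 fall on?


Date: January 24, 2066
Anchor: Jan 1, 2066. With p = 2066 - 1 = 2065: (p + p//4 - p//100 + p//400) mod 7 = (2065 + 516 - 20 + 5) mod 7 = 2566 mod 7 = 4 -> Friday (Mon=0 ... Sun=6)
Days into year = 24 - 1 = 23
Weekday index = (4 + 23) mod 7 = 6

Day of the week: Sunday


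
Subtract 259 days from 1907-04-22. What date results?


Start: 1907-04-22, subtract 259 days
Back 22 days from April 22 reaches March 31, 1907 -> 237 left
March 1907 has 31 days -> back to February 28, 1907 -> 206 left
February 1907 has 28 days -> back to January 31, 1907 -> 178 left
January 1907 has 31 days -> back to December 31, 1906 -> 147 left
December 1906 has 31 days -> back to November 30, 1906 -> 116 left
November 1906 has 30 days -> back to October 31, 1906 -> 86 left
October 1906 has 31 days -> back to September 30, 1906 -> 55 left
September 1906 has 30 days -> back to August 31, 1906 -> 25 left
August 1906: 31 - 25 = 6 -> lands on August 6

Result: 1906-08-06


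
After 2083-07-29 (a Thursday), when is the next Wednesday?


Current: Thursday
Target: Wednesday
Days ahead: 6

Next Wednesday: 2083-08-04


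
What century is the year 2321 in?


Century = (year - 1) // 100 + 1
= (2321 - 1) // 100 + 1
= 2320 // 100 + 1
= 23 + 1

24th century


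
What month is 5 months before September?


September is month 9
9 - 5 = 4

April


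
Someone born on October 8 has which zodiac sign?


Date: October 8
Conventional tropical zodiac dates: Libra from September 23 onward; Scorpio starts October 23
October 8 falls within the Libra range

Libra


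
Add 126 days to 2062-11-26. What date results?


Start: 2062-11-26, add 126 days
November 2062 has 30 days: 30 - 26 = 4 days to November 30 -> 122 left
December 2062 has 31 days -> 91 left
January 2063 has 31 days -> 60 left
February 2063 has 28 days -> 32 left
March 2063 has 31 days -> 1 left
April 2063: 1 <= 30 -> lands on April 1

Result: 2063-04-01


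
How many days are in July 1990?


July 1990

31 days


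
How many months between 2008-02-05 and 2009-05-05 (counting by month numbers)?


From February 2008 to May 2009
1 year * 12 = 12 months, plus 3 months = 15

15 months


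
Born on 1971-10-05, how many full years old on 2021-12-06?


Birth: 1971-10-05
Reference: 2021-12-06
Year difference: 2021 - 1971 = 50

50 years old


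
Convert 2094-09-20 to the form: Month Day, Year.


ISO 2094-09-20 parses as year=2094, month=09, day=20
Month 9 -> September

September 20, 2094


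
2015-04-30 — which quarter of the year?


Month: April (month 4)
Q1: Jan-Mar, Q2: Apr-Jun, Q3: Jul-Sep, Q4: Oct-Dec

Q2


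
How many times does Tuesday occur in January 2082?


January 2082 has 31 days
Anchor: Jan 1, 2082. With p = 2082 - 1 = 2081: (p + p//4 - p//100 + p//400) mod 7 = (2081 + 520 - 20 + 5) mod 7 = 2586 mod 7 = 3 -> Thursday (Mon=0 ... Sun=6)
January 1 is the anchor itself -> Thursday
First Tuesday is January 6
Tuesdays: 6, 13, 20, 27

4 Tuesdays


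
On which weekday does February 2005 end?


February 2005 has 28 days
Anchor: Jan 1, 2005. With p = 2005 - 1 = 2004: (p + p//4 - p//100 + p//400) mod 7 = (2004 + 501 - 20 + 5) mod 7 = 2490 mod 7 = 5 -> Saturday (Mon=0 ... Sun=6)
Days before February (Jan): 31; February 1 index = (5 + 31) mod 7 = 1 -> Tuesday
Last day offset: 28 - 1 = 27 days
Weekday index = (1 + 27) mod 7 = 0

Monday, February 28


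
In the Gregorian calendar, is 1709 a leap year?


Gregorian leap year rule: divisible by 4, but not by 100, unless also by 400.
1709 is not divisible by 4 -> not a leap year

No


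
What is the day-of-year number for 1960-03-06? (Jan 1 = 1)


Date: March 6, 1960
Days in months 1 through 2: 60
Plus 6 days in March

Day of year: 66


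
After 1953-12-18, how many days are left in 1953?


Day of year: 352 of 365
Remaining = 365 - 352

13 days


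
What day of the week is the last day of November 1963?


November 1963 has 30 days
Anchor: Jan 1, 1963. With p = 1963 - 1 = 1962: (p + p//4 - p//100 + p//400) mod 7 = (1962 + 490 - 19 + 4) mod 7 = 2437 mod 7 = 1 -> Tuesday (Mon=0 ... Sun=6)
Days before November (Jan-Oct): 304; November 1 index = (1 + 304) mod 7 = 4 -> Friday
Last day offset: 30 - 1 = 29 days
Weekday index = (4 + 29) mod 7 = 5

Saturday, November 30


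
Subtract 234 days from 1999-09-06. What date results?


Start: 1999-09-06, subtract 234 days
Back 6 days from September 6 reaches August 31, 1999 -> 228 left
August 1999 has 31 days -> back to July 31, 1999 -> 197 left
July 1999 has 31 days -> back to June 30, 1999 -> 166 left
June 1999 has 30 days -> back to May 31, 1999 -> 136 left
May 1999 has 31 days -> back to April 30, 1999 -> 105 left
April 1999 has 30 days -> back to March 31, 1999 -> 75 left
March 1999 has 31 days -> back to February 28, 1999 -> 44 left
February 1999 has 28 days -> back to January 31, 1999 -> 16 left
January 1999: 31 - 16 = 15 -> lands on January 15

Result: 1999-01-15


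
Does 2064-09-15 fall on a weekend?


Anchor: Jan 1, 2064. With p = 2064 - 1 = 2063: (p + p//4 - p//100 + p//400) mod 7 = (2063 + 515 - 20 + 5) mod 7 = 2563 mod 7 = 1 -> Tuesday (Mon=0 ... Sun=6)
Day of year: 259; offset = 258
Weekday index = (1 + 258) mod 7 = 0 -> Monday
Weekend days: Saturday, Sunday

No


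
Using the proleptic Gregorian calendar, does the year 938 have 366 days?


Gregorian leap year rule: divisible by 4, but not by 100, unless also by 400.
938 is not divisible by 4 -> not a leap year

No


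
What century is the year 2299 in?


Century = (year - 1) // 100 + 1
= (2299 - 1) // 100 + 1
= 2298 // 100 + 1
= 22 + 1

23rd century


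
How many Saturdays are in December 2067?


December 2067 has 31 days
Anchor: Jan 1, 2067. With p = 2067 - 1 = 2066: (p + p//4 - p//100 + p//400) mod 7 = (2066 + 516 - 20 + 5) mod 7 = 2567 mod 7 = 5 -> Saturday (Mon=0 ... Sun=6)
Days before December (Jan-Nov): 334; December 1 index = (5 + 334) mod 7 = 3 -> Thursday
First Saturday is December 3
Saturdays: 3, 10, 17, 24, 31

5 Saturdays


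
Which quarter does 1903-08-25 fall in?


Month: August (month 8)
Q1: Jan-Mar, Q2: Apr-Jun, Q3: Jul-Sep, Q4: Oct-Dec

Q3


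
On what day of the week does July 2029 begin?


Target: July 1, 2029
Anchor: Jan 1, 2029. With p = 2029 - 1 = 2028: (p + p//4 - p//100 + p//400) mod 7 = (2028 + 507 - 20 + 5) mod 7 = 2520 mod 7 = 0 -> Monday (Mon=0 ... Sun=6)
Days before July (Jan-Jun): 181 days
Weekday index = (0 + 181) mod 7 = 6

Sunday


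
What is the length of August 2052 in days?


August 2052

31 days


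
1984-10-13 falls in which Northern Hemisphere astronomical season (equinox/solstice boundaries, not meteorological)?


Date: October 13
Astronomical Autumn (approx.; exact equinox/solstice day varies by year): September 22 to December 20
October 13 falls within the Autumn window

Autumn


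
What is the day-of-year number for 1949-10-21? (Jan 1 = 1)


Date: October 21, 1949
Days in months 1 through 9: 273
Plus 21 days in October

Day of year: 294


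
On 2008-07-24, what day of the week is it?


Date: July 24, 2008
Anchor: Jan 1, 2008. With p = 2008 - 1 = 2007: (p + p//4 - p//100 + p//400) mod 7 = (2007 + 501 - 20 + 5) mod 7 = 2493 mod 7 = 1 -> Tuesday (Mon=0 ... Sun=6)
Days before July (Jan-Jun): 182; offset = 182 + 24 - 1 = 205
Weekday index = (1 + 205) mod 7 = 3

Day of the week: Thursday


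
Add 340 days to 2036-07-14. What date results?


Start: 2036-07-14, add 340 days
July 2036 has 31 days: 31 - 14 = 17 days to July 31 -> 323 left
August 2036 has 31 days -> 292 left
September 2036 has 30 days -> 262 left
October 2036 has 31 days -> 231 left
November 2036 has 30 days -> 201 left
December 2036 has 31 days -> 170 left
January 2037 has 31 days -> 139 left
February 2037 has 28 days -> 111 left
March 2037 has 31 days -> 80 left
April 2037 has 30 days -> 50 left
May 2037 has 31 days -> 19 left
June 2037: 19 <= 30 -> lands on June 19

Result: 2037-06-19


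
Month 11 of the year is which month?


Month 11 of 12

November


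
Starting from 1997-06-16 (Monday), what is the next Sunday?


Current: Monday
Target: Sunday
Days ahead: 6

Next Sunday: 1997-06-22


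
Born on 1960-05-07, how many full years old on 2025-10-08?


Birth: 1960-05-07
Reference: 2025-10-08
Year difference: 2025 - 1960 = 65

65 years old


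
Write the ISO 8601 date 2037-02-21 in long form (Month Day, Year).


ISO 2037-02-21 parses as year=2037, month=02, day=21
Month 2 -> February

February 21, 2037


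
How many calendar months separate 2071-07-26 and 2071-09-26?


From July 2071 to September 2071
0 years * 12 = 0 months, plus 2 months = 2

2 months


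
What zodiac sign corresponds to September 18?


Date: September 18
Conventional tropical zodiac dates: Virgo from August 23 onward; Libra starts September 23
September 18 falls within the Virgo range

Virgo


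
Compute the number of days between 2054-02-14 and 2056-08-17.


From 2054-02-14 to 2056-08-17
2054-02-14: days before February = 31; day of year = 31 + 14 = 45
2056-08-17: days before August = 31 + 29 + 31 + 30 + 31 + 30 + 31 = 213 (2056 is a leap year); day of year = 213 + 17 = 230
Rest of 2054: 365 - 45 = 320
Full years 2055 (365): 365
Total = 320 + 365 + 230 = 915

915 days


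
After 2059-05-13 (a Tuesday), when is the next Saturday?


Current: Tuesday
Target: Saturday
Days ahead: 4

Next Saturday: 2059-05-17


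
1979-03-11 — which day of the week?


Date: March 11, 1979
Anchor: Jan 1, 1979. With p = 1979 - 1 = 1978: (p + p//4 - p//100 + p//400) mod 7 = (1978 + 494 - 19 + 4) mod 7 = 2457 mod 7 = 0 -> Monday (Mon=0 ... Sun=6)
Days before March (Jan-Feb): 59; offset = 59 + 11 - 1 = 69
Weekday index = (0 + 69) mod 7 = 6

Day of the week: Sunday


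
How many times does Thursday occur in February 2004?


February 2004 has 29 days
Anchor: Jan 1, 2004. With p = 2004 - 1 = 2003: (p + p//4 - p//100 + p//400) mod 7 = (2003 + 500 - 20 + 5) mod 7 = 2488 mod 7 = 3 -> Thursday (Mon=0 ... Sun=6)
Days before February (Jan): 31; February 1 index = (3 + 31) mod 7 = 6 -> Sunday
First Thursday is February 5
Thursdays: 5, 12, 19, 26

4 Thursdays


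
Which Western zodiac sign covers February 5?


Date: February 5
Conventional tropical zodiac dates: Aquarius from January 20 onward; Pisces starts February 19
February 5 falls within the Aquarius range

Aquarius


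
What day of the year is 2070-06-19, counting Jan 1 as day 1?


Date: June 19, 2070
Days in months 1 through 5: 151
Plus 19 days in June

Day of year: 170


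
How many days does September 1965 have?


September 1965

30 days


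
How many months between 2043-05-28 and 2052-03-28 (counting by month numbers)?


From May 2043 to March 2052
9 years * 12 = 108 months, minus 2 months = 106

106 months


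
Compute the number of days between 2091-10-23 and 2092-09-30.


From 2091-10-23 to 2092-09-30
2091-10-23: days before October = 31 + 28 + 31 + 30 + 31 + 30 + 31 + 31 + 30 = 273 (2091 is not a leap year); day of year = 273 + 23 = 296
2092-09-30: days before September = 31 + 29 + 31 + 30 + 31 + 30 + 31 + 31 = 244 (2092 is a leap year); day of year = 244 + 30 = 274
Rest of 2091: 365 - 296 = 69
Total = 69 + 274 = 343

343 days


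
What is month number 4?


Month 4 of 12

April


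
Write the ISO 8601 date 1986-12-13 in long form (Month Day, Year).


ISO 1986-12-13 parses as year=1986, month=12, day=13
Month 12 -> December

December 13, 1986


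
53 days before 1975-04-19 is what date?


Start: 1975-04-19, subtract 53 days
Back 19 days from April 19 reaches March 31, 1975 -> 34 left
March 1975 has 31 days -> back to February 28, 1975 -> 3 left
February 1975: 28 - 3 = 25 -> lands on February 25

Result: 1975-02-25


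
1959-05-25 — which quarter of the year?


Month: May (month 5)
Q1: Jan-Mar, Q2: Apr-Jun, Q3: Jul-Sep, Q4: Oct-Dec

Q2


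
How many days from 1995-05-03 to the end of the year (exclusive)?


Day of year: 123 of 365
Remaining = 365 - 123

242 days


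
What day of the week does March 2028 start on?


Target: March 1, 2028
Anchor: Jan 1, 2028. With p = 2028 - 1 = 2027: (p + p//4 - p//100 + p//400) mod 7 = (2027 + 506 - 20 + 5) mod 7 = 2518 mod 7 = 5 -> Saturday (Mon=0 ... Sun=6)
Days before March (Jan-Feb): 60 days
Weekday index = (5 + 60) mod 7 = 2

Wednesday


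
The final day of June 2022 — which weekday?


June 2022 has 30 days
Anchor: Jan 1, 2022. With p = 2022 - 1 = 2021: (p + p//4 - p//100 + p//400) mod 7 = (2021 + 505 - 20 + 5) mod 7 = 2511 mod 7 = 5 -> Saturday (Mon=0 ... Sun=6)
Days before June (Jan-May): 151; June 1 index = (5 + 151) mod 7 = 2 -> Wednesday
Last day offset: 30 - 1 = 29 days
Weekday index = (2 + 29) mod 7 = 3

Thursday, June 30


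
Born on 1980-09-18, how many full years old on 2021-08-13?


Birth: 1980-09-18
Reference: 2021-08-13
Year difference: 2021 - 1980 = 41
Birthday not yet reached in 2021, subtract 1

40 years old


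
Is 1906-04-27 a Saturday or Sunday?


Anchor: Jan 1, 1906. With p = 1906 - 1 = 1905: (p + p//4 - p//100 + p//400) mod 7 = (1905 + 476 - 19 + 4) mod 7 = 2366 mod 7 = 0 -> Monday (Mon=0 ... Sun=6)
Day of year: 117; offset = 116
Weekday index = (0 + 116) mod 7 = 4 -> Friday
Weekend days: Saturday, Sunday

No


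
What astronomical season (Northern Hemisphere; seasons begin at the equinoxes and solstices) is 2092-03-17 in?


Date: March 17
Astronomical Winter (approx.; exact equinox/solstice day varies by year): December 21 to March 19
March 17 falls within the Winter window

Winter


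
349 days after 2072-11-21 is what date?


Start: 2072-11-21, add 349 days
November 2072 has 30 days: 30 - 21 = 9 days to November 30 -> 340 left
December 2072 has 31 days -> 309 left
January 2073 has 31 days -> 278 left
February 2073 has 28 days -> 250 left
March 2073 has 31 days -> 219 left
April 2073 has 30 days -> 189 left
May 2073 has 31 days -> 158 left
June 2073 has 30 days -> 128 left
July 2073 has 31 days -> 97 left
August 2073 has 31 days -> 66 left
September 2073 has 30 days -> 36 left
October 2073 has 31 days -> 5 left
November 2073: 5 <= 30 -> lands on November 5

Result: 2073-11-05


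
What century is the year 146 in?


Century = (year - 1) // 100 + 1
= (146 - 1) // 100 + 1
= 145 // 100 + 1
= 1 + 1

2nd century


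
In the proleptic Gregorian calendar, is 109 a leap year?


Gregorian leap year rule: divisible by 4, but not by 100, unless also by 400.
109 is not divisible by 4 -> not a leap year

No


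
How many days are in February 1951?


February 1951 (leap year: no)

28 days


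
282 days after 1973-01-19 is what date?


Start: 1973-01-19, add 282 days
January 1973 has 31 days: 31 - 19 = 12 days to January 31 -> 270 left
February 1973 has 28 days -> 242 left
March 1973 has 31 days -> 211 left
April 1973 has 30 days -> 181 left
May 1973 has 31 days -> 150 left
June 1973 has 30 days -> 120 left
July 1973 has 31 days -> 89 left
August 1973 has 31 days -> 58 left
September 1973 has 30 days -> 28 left
October 1973: 28 <= 31 -> lands on October 28

Result: 1973-10-28


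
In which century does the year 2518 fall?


Century = (year - 1) // 100 + 1
= (2518 - 1) // 100 + 1
= 2517 // 100 + 1
= 25 + 1

26th century


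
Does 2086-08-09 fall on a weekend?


Anchor: Jan 1, 2086. With p = 2086 - 1 = 2085: (p + p//4 - p//100 + p//400) mod 7 = (2085 + 521 - 20 + 5) mod 7 = 2591 mod 7 = 1 -> Tuesday (Mon=0 ... Sun=6)
Day of year: 221; offset = 220
Weekday index = (1 + 220) mod 7 = 4 -> Friday
Weekend days: Saturday, Sunday

No


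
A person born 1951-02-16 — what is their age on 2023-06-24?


Birth: 1951-02-16
Reference: 2023-06-24
Year difference: 2023 - 1951 = 72

72 years old


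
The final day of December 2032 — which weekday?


December 2032 has 31 days
Anchor: Jan 1, 2032. With p = 2032 - 1 = 2031: (p + p//4 - p//100 + p//400) mod 7 = (2031 + 507 - 20 + 5) mod 7 = 2523 mod 7 = 3 -> Thursday (Mon=0 ... Sun=6)
Days before December (Jan-Nov): 335; December 1 index = (3 + 335) mod 7 = 2 -> Wednesday
Last day offset: 31 - 1 = 30 days
Weekday index = (2 + 30) mod 7 = 4

Friday, December 31


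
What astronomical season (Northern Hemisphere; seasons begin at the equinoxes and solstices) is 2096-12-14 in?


Date: December 14
Astronomical Autumn (approx.; exact equinox/solstice day varies by year): September 22 to December 20
December 14 falls within the Autumn window

Autumn


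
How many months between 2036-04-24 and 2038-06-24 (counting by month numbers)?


From April 2036 to June 2038
2 years * 12 = 24 months, plus 2 months = 26

26 months


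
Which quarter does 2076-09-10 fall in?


Month: September (month 9)
Q1: Jan-Mar, Q2: Apr-Jun, Q3: Jul-Sep, Q4: Oct-Dec

Q3


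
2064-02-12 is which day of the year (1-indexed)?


Date: February 12, 2064
Days in months 1 through 1: 31
Plus 12 days in February

Day of year: 43


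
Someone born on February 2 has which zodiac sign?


Date: February 2
Conventional tropical zodiac dates: Aquarius from January 20 onward; Pisces starts February 19
February 2 falls within the Aquarius range

Aquarius


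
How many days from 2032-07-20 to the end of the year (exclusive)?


Day of year: 202 of 366
Remaining = 366 - 202

164 days


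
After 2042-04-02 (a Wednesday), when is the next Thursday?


Current: Wednesday
Target: Thursday
Days ahead: 1

Next Thursday: 2042-04-03


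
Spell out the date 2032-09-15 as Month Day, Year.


ISO 2032-09-15 parses as year=2032, month=09, day=15
Month 9 -> September

September 15, 2032


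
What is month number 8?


Month 8 of 12

August


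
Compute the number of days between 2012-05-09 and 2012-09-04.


From 2012-05-09 to 2012-09-04
2012-05-09: days before May = 31 + 29 + 31 + 30 = 121 (2012 is a leap year); day of year = 121 + 9 = 130
2012-09-04: days before September = 31 + 29 + 31 + 30 + 31 + 30 + 31 + 31 = 244 (2012 is a leap year); day of year = 244 + 4 = 248
Same year: 248 - 130 = 118

118 days


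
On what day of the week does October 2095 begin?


Target: October 1, 2095
Anchor: Jan 1, 2095. With p = 2095 - 1 = 2094: (p + p//4 - p//100 + p//400) mod 7 = (2094 + 523 - 20 + 5) mod 7 = 2602 mod 7 = 5 -> Saturday (Mon=0 ... Sun=6)
Days before October (Jan-Sep): 273 days
Weekday index = (5 + 273) mod 7 = 5

Saturday


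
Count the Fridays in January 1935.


January 1935 has 31 days
Anchor: Jan 1, 1935. With p = 1935 - 1 = 1934: (p + p//4 - p//100 + p//400) mod 7 = (1934 + 483 - 19 + 4) mod 7 = 2402 mod 7 = 1 -> Tuesday (Mon=0 ... Sun=6)
January 1 is the anchor itself -> Tuesday
First Friday is January 4
Fridays: 4, 11, 18, 25

4 Fridays


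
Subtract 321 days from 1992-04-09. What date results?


Start: 1992-04-09, subtract 321 days
Back 9 days from April 9 reaches March 31, 1992 -> 312 left
March 1992 has 31 days -> back to February 29, 1992 -> 281 left
February 1992 has 29 days -> back to January 31, 1992 -> 252 left
January 1992 has 31 days -> back to December 31, 1991 -> 221 left
December 1991 has 31 days -> back to November 30, 1991 -> 190 left
November 1991 has 30 days -> back to October 31, 1991 -> 160 left
October 1991 has 31 days -> back to September 30, 1991 -> 129 left
September 1991 has 30 days -> back to August 31, 1991 -> 99 left
August 1991 has 31 days -> back to July 31, 1991 -> 68 left
July 1991 has 31 days -> back to June 30, 1991 -> 37 left
June 1991 has 30 days -> back to May 31, 1991 -> 7 left
May 1991: 31 - 7 = 24 -> lands on May 24

Result: 1991-05-24


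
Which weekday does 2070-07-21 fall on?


Date: July 21, 2070
Anchor: Jan 1, 2070. With p = 2070 - 1 = 2069: (p + p//4 - p//100 + p//400) mod 7 = (2069 + 517 - 20 + 5) mod 7 = 2571 mod 7 = 2 -> Wednesday (Mon=0 ... Sun=6)
Days before July (Jan-Jun): 181; offset = 181 + 21 - 1 = 201
Weekday index = (2 + 201) mod 7 = 0

Day of the week: Monday


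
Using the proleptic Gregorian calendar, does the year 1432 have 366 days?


Gregorian leap year rule: divisible by 4, but not by 100, unless also by 400.
1432 is divisible by 4 but not 100 -> leap year

Yes


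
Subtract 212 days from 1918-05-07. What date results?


Start: 1918-05-07, subtract 212 days
Back 7 days from May 7 reaches April 30, 1918 -> 205 left
April 1918 has 30 days -> back to March 31, 1918 -> 175 left
March 1918 has 31 days -> back to February 28, 1918 -> 144 left
February 1918 has 28 days -> back to January 31, 1918 -> 116 left
January 1918 has 31 days -> back to December 31, 1917 -> 85 left
December 1917 has 31 days -> back to November 30, 1917 -> 54 left
November 1917 has 30 days -> back to October 31, 1917 -> 24 left
October 1917: 31 - 24 = 7 -> lands on October 7

Result: 1917-10-07


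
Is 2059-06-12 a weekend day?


Anchor: Jan 1, 2059. With p = 2059 - 1 = 2058: (p + p//4 - p//100 + p//400) mod 7 = (2058 + 514 - 20 + 5) mod 7 = 2557 mod 7 = 2 -> Wednesday (Mon=0 ... Sun=6)
Day of year: 163; offset = 162
Weekday index = (2 + 162) mod 7 = 3 -> Thursday
Weekend days: Saturday, Sunday

No


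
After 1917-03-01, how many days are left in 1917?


Day of year: 60 of 365
Remaining = 365 - 60

305 days


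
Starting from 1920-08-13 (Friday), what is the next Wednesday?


Current: Friday
Target: Wednesday
Days ahead: 5

Next Wednesday: 1920-08-18


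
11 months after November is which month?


November is month 11
11 + 11 = 22; wrap: 22 - 12 = 10

October


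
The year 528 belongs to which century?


Century = (year - 1) // 100 + 1
= (528 - 1) // 100 + 1
= 527 // 100 + 1
= 5 + 1

6th century


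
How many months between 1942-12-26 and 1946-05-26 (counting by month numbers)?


From December 1942 to May 1946
4 years * 12 = 48 months, minus 7 months = 41

41 months


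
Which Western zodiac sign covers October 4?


Date: October 4
Conventional tropical zodiac dates: Libra from September 23 onward; Scorpio starts October 23
October 4 falls within the Libra range

Libra


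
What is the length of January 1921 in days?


January 1921

31 days


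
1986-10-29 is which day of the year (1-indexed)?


Date: October 29, 1986
Days in months 1 through 9: 273
Plus 29 days in October

Day of year: 302


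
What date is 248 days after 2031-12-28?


Start: 2031-12-28, add 248 days
December 2031 has 31 days: 31 - 28 = 3 days to December 31 -> 245 left
January 2032 has 31 days -> 214 left
February 2032 has 29 days -> 185 left
March 2032 has 31 days -> 154 left
April 2032 has 30 days -> 124 left
May 2032 has 31 days -> 93 left
June 2032 has 30 days -> 63 left
July 2032 has 31 days -> 32 left
August 2032 has 31 days -> 1 left
September 2032: 1 <= 30 -> lands on September 1

Result: 2032-09-01


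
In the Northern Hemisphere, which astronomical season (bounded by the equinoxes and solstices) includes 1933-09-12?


Date: September 12
Astronomical Summer (approx.; exact equinox/solstice day varies by year): June 21 to September 21
September 12 falls within the Summer window

Summer


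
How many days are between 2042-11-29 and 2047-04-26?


From 2042-11-29 to 2047-04-26
2042-11-29: days before November = 31 + 28 + 31 + 30 + 31 + 30 + 31 + 31 + 30 + 31 = 304 (2042 is not a leap year); day of year = 304 + 29 = 333
2047-04-26: days before April = 31 + 28 + 31 = 90 (2047 is not a leap year); day of year = 90 + 26 = 116
Rest of 2042: 365 - 333 = 32
Full years 2043 (365), 2044 (366), 2045 (365), 2046 (365): 1461
Total = 32 + 1461 + 116 = 1609

1609 days


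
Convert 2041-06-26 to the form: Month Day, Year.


ISO 2041-06-26 parses as year=2041, month=06, day=26
Month 6 -> June

June 26, 2041


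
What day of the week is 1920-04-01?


Date: April 1, 1920
Anchor: Jan 1, 1920. With p = 1920 - 1 = 1919: (p + p//4 - p//100 + p//400) mod 7 = (1919 + 479 - 19 + 4) mod 7 = 2383 mod 7 = 3 -> Thursday (Mon=0 ... Sun=6)
Days before April (Jan-Mar): 91; offset = 91 + 1 - 1 = 91
Weekday index = (3 + 91) mod 7 = 3

Day of the week: Thursday


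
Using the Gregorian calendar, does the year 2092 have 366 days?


Gregorian leap year rule: divisible by 4, but not by 100, unless also by 400.
2092 is divisible by 4 but not 100 -> leap year

Yes


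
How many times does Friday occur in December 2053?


December 2053 has 31 days
Anchor: Jan 1, 2053. With p = 2053 - 1 = 2052: (p + p//4 - p//100 + p//400) mod 7 = (2052 + 513 - 20 + 5) mod 7 = 2550 mod 7 = 2 -> Wednesday (Mon=0 ... Sun=6)
Days before December (Jan-Nov): 334; December 1 index = (2 + 334) mod 7 = 0 -> Monday
First Friday is December 5
Fridays: 5, 12, 19, 26

4 Fridays


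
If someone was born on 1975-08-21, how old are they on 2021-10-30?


Birth: 1975-08-21
Reference: 2021-10-30
Year difference: 2021 - 1975 = 46

46 years old


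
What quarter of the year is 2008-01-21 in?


Month: January (month 1)
Q1: Jan-Mar, Q2: Apr-Jun, Q3: Jul-Sep, Q4: Oct-Dec

Q1


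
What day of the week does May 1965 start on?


Target: May 1, 1965
Anchor: Jan 1, 1965. With p = 1965 - 1 = 1964: (p + p//4 - p//100 + p//400) mod 7 = (1964 + 491 - 19 + 4) mod 7 = 2440 mod 7 = 4 -> Friday (Mon=0 ... Sun=6)
Days before May (Jan-Apr): 120 days
Weekday index = (4 + 120) mod 7 = 5

Saturday


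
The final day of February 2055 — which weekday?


February 2055 has 28 days
Anchor: Jan 1, 2055. With p = 2055 - 1 = 2054: (p + p//4 - p//100 + p//400) mod 7 = (2054 + 513 - 20 + 5) mod 7 = 2552 mod 7 = 4 -> Friday (Mon=0 ... Sun=6)
Days before February (Jan): 31; February 1 index = (4 + 31) mod 7 = 0 -> Monday
Last day offset: 28 - 1 = 27 days
Weekday index = (0 + 27) mod 7 = 6

Sunday, February 28


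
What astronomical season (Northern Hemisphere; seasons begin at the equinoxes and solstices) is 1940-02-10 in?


Date: February 10
Astronomical Winter (approx.; exact equinox/solstice day varies by year): December 21 to March 19
February 10 falls within the Winter window

Winter


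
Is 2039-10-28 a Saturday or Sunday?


Anchor: Jan 1, 2039. With p = 2039 - 1 = 2038: (p + p//4 - p//100 + p//400) mod 7 = (2038 + 509 - 20 + 5) mod 7 = 2532 mod 7 = 5 -> Saturday (Mon=0 ... Sun=6)
Day of year: 301; offset = 300
Weekday index = (5 + 300) mod 7 = 4 -> Friday
Weekend days: Saturday, Sunday

No


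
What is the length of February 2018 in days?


February 2018 (leap year: no)

28 days


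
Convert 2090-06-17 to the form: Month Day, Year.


ISO 2090-06-17 parses as year=2090, month=06, day=17
Month 6 -> June

June 17, 2090


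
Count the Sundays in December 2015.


December 2015 has 31 days
Anchor: Jan 1, 2015. With p = 2015 - 1 = 2014: (p + p//4 - p//100 + p//400) mod 7 = (2014 + 503 - 20 + 5) mod 7 = 2502 mod 7 = 3 -> Thursday (Mon=0 ... Sun=6)
Days before December (Jan-Nov): 334; December 1 index = (3 + 334) mod 7 = 1 -> Tuesday
First Sunday is December 6
Sundays: 6, 13, 20, 27

4 Sundays


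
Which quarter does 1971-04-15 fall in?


Month: April (month 4)
Q1: Jan-Mar, Q2: Apr-Jun, Q3: Jul-Sep, Q4: Oct-Dec

Q2


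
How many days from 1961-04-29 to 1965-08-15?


From 1961-04-29 to 1965-08-15
1961-04-29: days before April = 31 + 28 + 31 = 90 (1961 is not a leap year); day of year = 90 + 29 = 119
1965-08-15: days before August = 31 + 28 + 31 + 30 + 31 + 30 + 31 = 212 (1965 is not a leap year); day of year = 212 + 15 = 227
Rest of 1961: 365 - 119 = 246
Full years 1962 (365), 1963 (365), 1964 (366): 1096
Total = 246 + 1096 + 227 = 1569

1569 days


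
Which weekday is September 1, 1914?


Target: September 1, 1914
Anchor: Jan 1, 1914. With p = 1914 - 1 = 1913: (p + p//4 - p//100 + p//400) mod 7 = (1913 + 478 - 19 + 4) mod 7 = 2376 mod 7 = 3 -> Thursday (Mon=0 ... Sun=6)
Days before September (Jan-Aug): 243 days
Weekday index = (3 + 243) mod 7 = 1

Tuesday


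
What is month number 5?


Month 5 of 12

May


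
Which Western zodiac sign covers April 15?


Date: April 15
Conventional tropical zodiac dates: Aries from March 21 onward; Taurus starts April 20
April 15 falls within the Aries range

Aries


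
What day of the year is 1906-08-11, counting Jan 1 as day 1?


Date: August 11, 1906
Days in months 1 through 7: 212
Plus 11 days in August

Day of year: 223


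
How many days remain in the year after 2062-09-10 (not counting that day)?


Day of year: 253 of 365
Remaining = 365 - 253

112 days


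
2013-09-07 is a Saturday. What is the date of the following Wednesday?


Current: Saturday
Target: Wednesday
Days ahead: 4

Next Wednesday: 2013-09-11


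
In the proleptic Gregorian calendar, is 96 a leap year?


Gregorian leap year rule: divisible by 4, but not by 100, unless also by 400.
96 is divisible by 4 but not 100 -> leap year

Yes


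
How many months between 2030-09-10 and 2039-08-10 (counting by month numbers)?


From September 2030 to August 2039
9 years * 12 = 108 months, minus 1 month = 107

107 months


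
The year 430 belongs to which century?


Century = (year - 1) // 100 + 1
= (430 - 1) // 100 + 1
= 429 // 100 + 1
= 4 + 1

5th century


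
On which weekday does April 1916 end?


April 1916 has 30 days
Anchor: Jan 1, 1916. With p = 1916 - 1 = 1915: (p + p//4 - p//100 + p//400) mod 7 = (1915 + 478 - 19 + 4) mod 7 = 2378 mod 7 = 5 -> Saturday (Mon=0 ... Sun=6)
Days before April (Jan-Mar): 91; April 1 index = (5 + 91) mod 7 = 5 -> Saturday
Last day offset: 30 - 1 = 29 days
Weekday index = (5 + 29) mod 7 = 6

Sunday, April 30


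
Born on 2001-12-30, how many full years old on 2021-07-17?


Birth: 2001-12-30
Reference: 2021-07-17
Year difference: 2021 - 2001 = 20
Birthday not yet reached in 2021, subtract 1

19 years old


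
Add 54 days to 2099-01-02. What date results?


Start: 2099-01-02, add 54 days
January 2099 has 31 days: 31 - 2 = 29 days to January 31 -> 25 left
February 2099: 25 <= 28 -> lands on February 25

Result: 2099-02-25


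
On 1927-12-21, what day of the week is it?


Date: December 21, 1927
Anchor: Jan 1, 1927. With p = 1927 - 1 = 1926: (p + p//4 - p//100 + p//400) mod 7 = (1926 + 481 - 19 + 4) mod 7 = 2392 mod 7 = 5 -> Saturday (Mon=0 ... Sun=6)
Days before December (Jan-Nov): 334; offset = 334 + 21 - 1 = 354
Weekday index = (5 + 354) mod 7 = 2

Day of the week: Wednesday


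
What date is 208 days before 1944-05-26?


Start: 1944-05-26, subtract 208 days
Back 26 days from May 26 reaches April 30, 1944 -> 182 left
April 1944 has 30 days -> back to March 31, 1944 -> 152 left
March 1944 has 31 days -> back to February 29, 1944 -> 121 left
February 1944 has 29 days -> back to January 31, 1944 -> 92 left
January 1944 has 31 days -> back to December 31, 1943 -> 61 left
December 1943 has 31 days -> back to November 30, 1943 -> 30 left
November 1943 has 30 days -> back to October 31, 1943 -> 0 left
October 1943: 31 - 0 = 31 -> lands on October 31

Result: 1943-10-31


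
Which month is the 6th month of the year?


Month 6 of 12

June


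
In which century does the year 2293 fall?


Century = (year - 1) // 100 + 1
= (2293 - 1) // 100 + 1
= 2292 // 100 + 1
= 22 + 1

23rd century


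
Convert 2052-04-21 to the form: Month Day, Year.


ISO 2052-04-21 parses as year=2052, month=04, day=21
Month 4 -> April

April 21, 2052


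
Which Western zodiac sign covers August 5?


Date: August 5
Conventional tropical zodiac dates: Leo from July 23 onward; Virgo starts August 23
August 5 falls within the Leo range

Leo


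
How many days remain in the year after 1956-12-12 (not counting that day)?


Day of year: 347 of 366
Remaining = 366 - 347

19 days


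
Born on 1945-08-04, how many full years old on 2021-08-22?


Birth: 1945-08-04
Reference: 2021-08-22
Year difference: 2021 - 1945 = 76

76 years old


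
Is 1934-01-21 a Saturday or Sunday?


Anchor: Jan 1, 1934. With p = 1934 - 1 = 1933: (p + p//4 - p//100 + p//400) mod 7 = (1933 + 483 - 19 + 4) mod 7 = 2401 mod 7 = 0 -> Monday (Mon=0 ... Sun=6)
Day of year: 21; offset = 20
Weekday index = (0 + 20) mod 7 = 6 -> Sunday
Weekend days: Saturday, Sunday

Yes


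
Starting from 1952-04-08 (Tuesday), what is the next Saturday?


Current: Tuesday
Target: Saturday
Days ahead: 4

Next Saturday: 1952-04-12


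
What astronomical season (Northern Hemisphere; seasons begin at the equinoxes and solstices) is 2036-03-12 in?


Date: March 12
Astronomical Winter (approx.; exact equinox/solstice day varies by year): December 21 to March 19
March 12 falls within the Winter window

Winter


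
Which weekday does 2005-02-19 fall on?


Date: February 19, 2005
Anchor: Jan 1, 2005. With p = 2005 - 1 = 2004: (p + p//4 - p//100 + p//400) mod 7 = (2004 + 501 - 20 + 5) mod 7 = 2490 mod 7 = 5 -> Saturday (Mon=0 ... Sun=6)
Days before February (Jan): 31; offset = 31 + 19 - 1 = 49
Weekday index = (5 + 49) mod 7 = 5

Day of the week: Saturday


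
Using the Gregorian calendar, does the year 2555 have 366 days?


Gregorian leap year rule: divisible by 4, but not by 100, unless also by 400.
2555 is not divisible by 4 -> not a leap year

No


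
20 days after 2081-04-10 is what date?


Start: 2081-04-10, add 20 days
April 2081 has 30 days; 10 + 20 = 30 stays within April

Result: 2081-04-30


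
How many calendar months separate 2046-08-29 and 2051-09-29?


From August 2046 to September 2051
5 years * 12 = 60 months, plus 1 month = 61

61 months


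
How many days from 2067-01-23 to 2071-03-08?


From 2067-01-23 to 2071-03-08
2067-01-23: day of year = 23
2071-03-08: days before March = 31 + 28 = 59 (2071 is not a leap year); day of year = 59 + 8 = 67
Rest of 2067: 365 - 23 = 342
Full years 2068 (366), 2069 (365), 2070 (365): 1096
Total = 342 + 1096 + 67 = 1505

1505 days
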